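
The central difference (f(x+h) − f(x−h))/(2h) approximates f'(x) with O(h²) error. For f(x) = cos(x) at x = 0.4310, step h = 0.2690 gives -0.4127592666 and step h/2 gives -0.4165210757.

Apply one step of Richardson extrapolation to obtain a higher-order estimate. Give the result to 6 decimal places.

r = 2, so 2^r = 4.
2^2*A(h/2) = -1.6660843028; minus A(h) gives -1.2533250362.
Extrapolated: (-1.2533250362) / 3 = -0.4177750121
Gap between inputs: 3.762e-03; correction applied: −0.0012539364.

-0.417775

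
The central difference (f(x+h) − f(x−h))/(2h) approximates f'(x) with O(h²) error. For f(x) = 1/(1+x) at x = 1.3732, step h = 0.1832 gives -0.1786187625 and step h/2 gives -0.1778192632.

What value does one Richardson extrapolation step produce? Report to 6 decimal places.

The method has order 2: 2^2 = 4.
4×(-0.1778192632) = -0.7112770528; (-0.7112770528) − (-0.1786187625) = -0.5326582903
Denominator 4 − 1 = 3.
Extrapolated: (-0.5326582903) / 3 = -0.1775527634

-0.177553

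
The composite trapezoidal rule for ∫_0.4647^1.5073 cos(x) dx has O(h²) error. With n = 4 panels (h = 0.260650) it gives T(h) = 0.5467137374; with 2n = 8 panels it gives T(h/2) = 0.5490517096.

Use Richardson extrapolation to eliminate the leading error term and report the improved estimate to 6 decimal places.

Error is O(h^2); halving h shrinks it by 2^2 = 4.
Top: 4(0.5490517096) − (0.5467137374) = 1.6494931010
(4×0.5490517096 − 0.5467137374)/(4 − 1) = 0.5498310337

0.549831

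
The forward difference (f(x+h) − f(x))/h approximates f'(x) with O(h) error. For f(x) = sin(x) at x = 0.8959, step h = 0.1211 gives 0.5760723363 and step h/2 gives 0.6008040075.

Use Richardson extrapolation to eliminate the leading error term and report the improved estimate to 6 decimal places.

0.625536

Error is O(h^1); halving h shrinks it by 2^1 = 2.
Difference of the inputs: 0.6008040075 − 0.5760723363 = 0.0247316712
Divide by 2^1 − 1 = 1: 0.0247316712/1 = 0.0247316712
R = 0.6008040075 + 0.0247316712 = 0.6255356787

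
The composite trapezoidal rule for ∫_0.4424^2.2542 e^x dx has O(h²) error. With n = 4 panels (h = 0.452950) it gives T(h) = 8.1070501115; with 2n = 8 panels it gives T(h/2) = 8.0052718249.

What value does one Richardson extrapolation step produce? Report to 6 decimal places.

Leading term ∝ h^2; use weight 4 = 2^2.
Numerator 4·A(h/2) − A(h) = 4·8.0052718249 − 8.1070501115 = 23.9140371881
Denominator 4 − 1 = 3.
23.9140371881 ÷ 3 = 7.9713457294
Gap between inputs: 1.018e-01; correction applied: −0.0339260955.

7.971346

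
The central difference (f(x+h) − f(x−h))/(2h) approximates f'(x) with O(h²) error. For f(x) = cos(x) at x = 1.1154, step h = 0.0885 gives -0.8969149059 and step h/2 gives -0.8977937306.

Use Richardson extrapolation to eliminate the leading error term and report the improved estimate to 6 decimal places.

With r = 2 the leading error scales as h^2, so the weight is 2^2 = 4.
Top: 4(-0.8977937306) − (-0.8969149059) = -2.6942600165
Denominator 4 − 1 = 3.
So the Richardson estimate is -0.8980866722.
Gap between inputs: 8.788e-04; correction applied: −0.0002929416.

-0.898087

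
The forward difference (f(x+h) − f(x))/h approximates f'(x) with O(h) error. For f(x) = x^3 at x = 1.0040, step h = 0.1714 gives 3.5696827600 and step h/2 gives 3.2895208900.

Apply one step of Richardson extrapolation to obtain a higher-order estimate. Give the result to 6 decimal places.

3.009359

The method has order 1: 2^1 = 2.
2^1×A(h/2) = 6.5790417800; minus A(h) gives 3.0093590200.
Denominator 2 − 1 = 1.
So the Richardson estimate is 3.0093590200.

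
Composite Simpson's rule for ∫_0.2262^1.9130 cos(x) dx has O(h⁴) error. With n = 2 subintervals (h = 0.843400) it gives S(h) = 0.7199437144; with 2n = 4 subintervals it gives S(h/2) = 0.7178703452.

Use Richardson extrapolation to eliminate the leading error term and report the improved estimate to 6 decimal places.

With r = 4 the leading error scales as h^4, so the weight is 2^4 = 16.
2^4 × A(h/2) = 11.4859255232; minus A(h) gives 10.7659818088.
R = 10.7659818088/15 = 0.7177321206

0.717732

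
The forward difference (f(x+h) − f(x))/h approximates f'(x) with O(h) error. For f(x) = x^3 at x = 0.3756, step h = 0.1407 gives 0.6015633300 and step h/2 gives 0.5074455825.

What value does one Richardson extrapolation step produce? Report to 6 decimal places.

Error is O(h^1); halving h shrinks it by 2^1 = 2.
Difference of the inputs: 0.5074455825 − 0.6015633300 = -0.0941177475
Correction (A(h/2) − A(h))/(2 − 1) = (-0.0941177475)/1 = -0.0941177475
R = 0.5074455825 − 0.0941177475 = 0.4133278350
Shift from A(h/2): −0.0941177475.

0.413328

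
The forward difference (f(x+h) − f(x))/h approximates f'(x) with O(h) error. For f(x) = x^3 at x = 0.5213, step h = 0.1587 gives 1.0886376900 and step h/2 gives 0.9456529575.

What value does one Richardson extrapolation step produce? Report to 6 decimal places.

Method order is 1; weight 2^1 = 2.
2 × 0.9456529575 − 1.0886376900 = 0.8026682250
(2 × 0.9456529575 − 1.0886376900)/(2 − 1) = 0.8026682250
Gap between inputs: 1.430e-01; correction applied: −0.1429847325.

0.802668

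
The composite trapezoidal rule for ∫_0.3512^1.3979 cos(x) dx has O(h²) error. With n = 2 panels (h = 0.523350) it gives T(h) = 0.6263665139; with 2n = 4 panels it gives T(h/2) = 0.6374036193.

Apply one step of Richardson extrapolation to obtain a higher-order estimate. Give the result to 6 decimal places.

With r = 2 the leading error scales as h^2, so the weight is 2^2 = 4.
Numerator 4·A(h/2) − A(h) = 4·0.6374036193 − 0.6263665139 = 1.9232479633
1.9232479633 ÷ 3 = 0.6410826544

0.641083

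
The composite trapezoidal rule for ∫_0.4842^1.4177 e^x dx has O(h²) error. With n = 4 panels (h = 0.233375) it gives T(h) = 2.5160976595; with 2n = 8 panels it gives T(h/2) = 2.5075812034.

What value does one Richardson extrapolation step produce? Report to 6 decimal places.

2.504742

r = 2: numerator weight 4, denominator 3.
4 × 2.5075812034 = 10.0303248136; 10.0303248136 − 2.5160976595 = 7.5142271541
Divide by 2^2 − 1 = 3.
Result: 2.5047423847
Correction |R − A(h/2)| = 2.839e-03; gap |A(h/2) − A(h)| = 8.516e-03.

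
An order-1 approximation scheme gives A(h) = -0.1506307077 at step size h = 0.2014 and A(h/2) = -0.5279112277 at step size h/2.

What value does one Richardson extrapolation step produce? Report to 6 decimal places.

-0.905192

Method order is 1; weight 2^1 = 2.
2 × (-0.5279112277) = -1.0558224554; (-1.0558224554) − (-0.1506307077) = -0.9051917477
Divide by 2^1 − 1 = 1.
Extrapolated: (-0.9051917477) / 1 = -0.9051917477
Shift from A(h/2): −0.3772805200.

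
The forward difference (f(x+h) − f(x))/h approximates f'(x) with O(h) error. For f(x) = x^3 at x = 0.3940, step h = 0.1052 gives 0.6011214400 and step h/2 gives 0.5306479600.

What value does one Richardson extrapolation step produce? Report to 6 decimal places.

Leading term ∝ h^1; use weight 2 = 2^1.
Numerator 2·A(h/2) − A(h) = 2·0.5306479600 − 0.6011214400 = 0.4601744800
Extrapolated: 0.4601744800 / 1 = 0.4601744800
Correction |R − A(h/2)| = 7.047e-02; gap |A(h/2) − A(h)| = 7.047e-02.

0.460174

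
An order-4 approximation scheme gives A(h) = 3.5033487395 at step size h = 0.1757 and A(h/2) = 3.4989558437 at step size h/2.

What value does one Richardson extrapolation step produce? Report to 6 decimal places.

The method has order 4: 2^4 = 16.
16 × 3.4989558437 − 3.5033487395 = 52.4799447597
Divide by 2^4 − 1 = 15.
Result: 3.4986629840
Gap between inputs: 4.393e-03; correction applied: −0.0002928597.

3.498663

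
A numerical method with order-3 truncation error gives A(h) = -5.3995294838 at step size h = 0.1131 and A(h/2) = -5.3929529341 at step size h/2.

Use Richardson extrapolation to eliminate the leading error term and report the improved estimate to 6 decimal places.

-5.392013

r = 3, so 2^r = 8.
Difference of the inputs: -5.3929529341 − (-5.3995294838) = 0.0065765497
Correction (A(h/2) − A(h))/(8 − 1) = 0.0065765497/7 = 0.0009395071
R = A(h/2) + (A(h/2) − A(h))/7 = -5.3929529341 + 0.0009395071 = -5.3920134270
Shift from A(h/2): +0.0009395071.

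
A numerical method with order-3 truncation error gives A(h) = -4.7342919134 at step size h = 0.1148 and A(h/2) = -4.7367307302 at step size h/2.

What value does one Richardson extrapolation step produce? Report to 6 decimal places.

The method has order 3: 2^3 = 8.
8 × (-4.7367307302) = -37.8938458416; subtract (-4.7342919134) → -33.1595539282
Divide by 2^3 − 1 = 7.
So the Richardson estimate is -4.7370791326.
Correction |R − A(h/2)| = 3.484e-04; gap |A(h/2) − A(h)| = 2.439e-03.

-4.737079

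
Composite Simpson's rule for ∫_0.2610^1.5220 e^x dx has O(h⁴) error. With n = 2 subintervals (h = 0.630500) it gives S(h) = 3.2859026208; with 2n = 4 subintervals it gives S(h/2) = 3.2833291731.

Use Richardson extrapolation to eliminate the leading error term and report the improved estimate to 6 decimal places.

The method has order 4: 2^4 = 16.
Weighted: 52.5332667696 − 3.2859026208 = 49.2473641488
Divide by 2^4 − 1 = 15.
49.2473641488 ÷ 15 = 3.2831576099

3.283158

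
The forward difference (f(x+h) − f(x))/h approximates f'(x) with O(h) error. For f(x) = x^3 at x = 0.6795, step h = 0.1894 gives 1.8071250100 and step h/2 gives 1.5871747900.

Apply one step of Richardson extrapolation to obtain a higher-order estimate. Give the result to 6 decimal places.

The method has order 1: 2^1 = 2.
Top: 2(1.5871747900) − (1.8071250100) = 1.3672245700
1.3672245700 ÷ 1 = 1.3672245700
Shift from A(h/2): −0.2199502200.

1.367225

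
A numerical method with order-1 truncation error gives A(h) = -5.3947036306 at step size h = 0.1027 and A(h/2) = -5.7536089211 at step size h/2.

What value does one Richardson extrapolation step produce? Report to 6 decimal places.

-6.112514

With r = 1 the leading error scales as h^1, so the weight is 2^1 = 2.
Numerator 2·A(h/2) − A(h) = 2·(-5.7536089211) − (-5.3947036306) = -6.1125142116
Denominator 2 − 1 = 1.
(-6.1125142116) ÷ 1 = -6.1125142116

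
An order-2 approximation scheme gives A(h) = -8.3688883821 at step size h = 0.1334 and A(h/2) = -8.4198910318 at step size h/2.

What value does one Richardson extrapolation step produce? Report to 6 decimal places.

-8.436892

Method order is 2; weight 2^2 = 4.
4*(-8.4198910318) − (-8.3688883821) = -25.3106757451
(4*(-8.4198910318) − (-8.3688883821))/(4 − 1) = -8.4368919150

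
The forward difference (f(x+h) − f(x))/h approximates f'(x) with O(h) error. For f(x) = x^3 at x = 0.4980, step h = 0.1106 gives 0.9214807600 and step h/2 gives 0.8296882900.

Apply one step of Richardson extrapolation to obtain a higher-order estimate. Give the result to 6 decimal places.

With r = 1 the leading error scales as h^1, so the weight is 2^1 = 2.
2·0.8296882900 = 1.6593765800; 1.6593765800 − 0.9214807600 = 0.7378958200
Denominator 2 − 1 = 1.
0.7378958200 ÷ 1 = 0.7378958200
Shift from A(h/2): −0.0917924700.

0.737896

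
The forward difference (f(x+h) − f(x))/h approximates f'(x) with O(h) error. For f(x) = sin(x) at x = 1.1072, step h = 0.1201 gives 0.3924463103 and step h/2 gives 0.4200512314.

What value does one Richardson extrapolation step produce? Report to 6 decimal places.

Error is O(h^1); halving h shrinks it by 2^1 = 2.
Numerator 2 × A(h/2) − A(h) = 2 × 0.4200512314 − 0.3924463103 = 0.4476561525
Divide by 2^1 − 1 = 1.
0.4476561525 ÷ 1 = 0.4476561525

0.447656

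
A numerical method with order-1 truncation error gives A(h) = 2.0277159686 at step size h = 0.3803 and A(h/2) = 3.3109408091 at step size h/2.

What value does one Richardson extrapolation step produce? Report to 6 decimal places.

The method has order 1: 2^1 = 2.
2×3.3109408091 = 6.6218816182; 6.6218816182 − 2.0277159686 = 4.5941656496
(2×3.3109408091 − 2.0277159686)/(2 − 1) = 4.5941656496
Shift from A(h/2): +1.2832248405.

4.594166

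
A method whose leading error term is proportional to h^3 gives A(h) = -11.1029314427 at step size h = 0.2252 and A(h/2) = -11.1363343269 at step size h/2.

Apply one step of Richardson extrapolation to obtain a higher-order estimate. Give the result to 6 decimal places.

-11.141106

With r = 3 the leading error scales as h^3, so the weight is 2^3 = 8.
8×(-11.1363343269) = -89.0906746152; (-89.0906746152) − (-11.1029314427) = -77.9877431725
Extrapolated: (-77.9877431725) / 7 = -11.1411061675
Correction |R − A(h/2)| = 4.772e-03; gap |A(h/2) − A(h)| = 3.340e-02.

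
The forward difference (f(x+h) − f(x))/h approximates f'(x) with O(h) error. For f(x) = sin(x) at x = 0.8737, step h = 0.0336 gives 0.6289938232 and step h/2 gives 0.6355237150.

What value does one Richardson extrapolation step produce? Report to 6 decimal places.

The method has order 1: 2^1 = 2.
Top: 2(0.6355237150) − (0.6289938232) = 0.6420536068
Denominator 2 − 1 = 1.
0.6420536068 ÷ 1 = 0.6420536068
Shift from A(h/2): +0.0065298918.

0.642054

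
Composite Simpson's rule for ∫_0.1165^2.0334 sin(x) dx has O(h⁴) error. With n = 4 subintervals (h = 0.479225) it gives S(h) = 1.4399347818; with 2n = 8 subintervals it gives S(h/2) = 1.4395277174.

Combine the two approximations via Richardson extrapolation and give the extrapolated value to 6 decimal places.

1.439501

Error is O(h^4); halving h shrinks it by 2^4 = 16.
2^4 × A(h/2) = 23.0324434784; minus A(h) gives 21.5925086966.
Extrapolated: 21.5925086966 / 15 = 1.4395005798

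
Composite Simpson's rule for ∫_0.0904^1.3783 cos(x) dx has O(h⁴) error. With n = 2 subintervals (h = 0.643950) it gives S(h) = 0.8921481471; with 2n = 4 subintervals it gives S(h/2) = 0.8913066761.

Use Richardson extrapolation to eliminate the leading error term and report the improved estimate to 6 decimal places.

Error is O(h^4); halving h shrinks it by 2^4 = 16.
16 × 0.8913066761 = 14.2609068176; 14.2609068176 − 0.8921481471 = 13.3687586705
Divide by 2^4 − 1 = 15.
R = 13.3687586705/15 = 0.8912505780

0.891251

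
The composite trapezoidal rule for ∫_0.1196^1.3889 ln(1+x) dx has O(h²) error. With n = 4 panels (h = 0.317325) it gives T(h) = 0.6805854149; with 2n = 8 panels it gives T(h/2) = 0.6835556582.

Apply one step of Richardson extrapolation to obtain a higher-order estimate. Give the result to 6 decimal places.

0.684546

r = 2: numerator weight 4, denominator 3.
4*0.6835556582 − 0.6805854149 = 2.0536372179
R = 2.0536372179/3 = 0.6845457393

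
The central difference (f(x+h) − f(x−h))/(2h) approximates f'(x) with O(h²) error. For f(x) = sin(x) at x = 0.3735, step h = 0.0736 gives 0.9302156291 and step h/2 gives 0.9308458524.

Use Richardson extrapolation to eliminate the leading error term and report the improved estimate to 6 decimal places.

0.931056

With r = 2 the leading error scales as h^2, so the weight is 2^2 = 4.
Top: 4(0.9308458524) − (0.9302156291) = 2.7931677805
(4*0.9308458524 − 0.9302156291)/(4 − 1) = 0.9310559268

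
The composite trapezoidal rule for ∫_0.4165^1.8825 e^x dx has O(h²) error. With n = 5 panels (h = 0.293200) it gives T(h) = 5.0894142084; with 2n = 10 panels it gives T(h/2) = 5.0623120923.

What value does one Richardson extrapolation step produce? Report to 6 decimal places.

5.053278

With r = 2 the leading error scales as h^2, so the weight is 2^2 = 4.
4*5.0623120923 = 20.2492483692; 20.2492483692 − 5.0894142084 = 15.1598341608
(4*5.0623120923 − 5.0894142084)/(4 − 1) = 5.0532780536
Gap between inputs: 2.710e-02; correction applied: −0.0090340387.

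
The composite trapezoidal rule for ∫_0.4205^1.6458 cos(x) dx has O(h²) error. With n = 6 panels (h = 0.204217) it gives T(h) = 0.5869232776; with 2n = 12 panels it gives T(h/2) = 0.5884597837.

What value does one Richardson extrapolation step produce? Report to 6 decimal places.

0.588972

Leading term ∝ h^2; use weight 4 = 2^2.
Top: 4(0.5884597837) − (0.5869232776) = 1.7669158572
Divide by 2^2 − 1 = 3.
1.7669158572 ÷ 3 = 0.5889719524
Shift from A(h/2): +0.0005121687.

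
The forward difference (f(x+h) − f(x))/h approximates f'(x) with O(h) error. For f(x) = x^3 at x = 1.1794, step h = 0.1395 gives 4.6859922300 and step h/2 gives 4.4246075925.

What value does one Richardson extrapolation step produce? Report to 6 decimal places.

4.163223

Order 1 gives 2^r = 2 and 2^r − 1 = 1.
Top: 2(4.4246075925) − (4.6859922300) = 4.1632229550
Divide by 2^1 − 1 = 1.
4.1632229550 ÷ 1 = 4.1632229550
Shift from A(h/2): −0.2613846375.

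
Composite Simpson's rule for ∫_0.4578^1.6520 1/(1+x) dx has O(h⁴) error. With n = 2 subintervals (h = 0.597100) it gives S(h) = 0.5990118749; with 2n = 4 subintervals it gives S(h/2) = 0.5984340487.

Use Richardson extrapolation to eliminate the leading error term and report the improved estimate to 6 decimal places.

0.598396

Leading term ∝ h^4; use weight 16 = 2^4.
Top: 16(0.5984340487) − (0.5990118749) = 8.9759329043
Extrapolated: 8.9759329043 / 15 = 0.5983955270
Shift from A(h/2): −0.0000385217.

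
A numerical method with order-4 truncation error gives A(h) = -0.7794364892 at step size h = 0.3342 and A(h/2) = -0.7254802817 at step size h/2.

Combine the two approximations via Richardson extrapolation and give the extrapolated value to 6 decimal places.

-0.721883

r = 4, so 2^r = 16.
Difference of the inputs: -0.7254802817 − (-0.7794364892) = 0.0539562075
Correction (A(h/2) − A(h))/(16 − 1) = 0.0539562075/15 = 0.0035970805
R = A(h/2) + (A(h/2) − A(h))/15 = -0.7254802817 + 0.0035970805 = -0.7218832012
Gap between inputs: 5.396e-02; correction applied: +0.0035970805.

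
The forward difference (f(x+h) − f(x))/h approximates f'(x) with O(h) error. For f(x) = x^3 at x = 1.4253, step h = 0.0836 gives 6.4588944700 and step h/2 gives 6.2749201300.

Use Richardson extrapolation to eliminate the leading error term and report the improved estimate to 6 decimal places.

6.090946

The method has order 1: 2^1 = 2.
Weighted: 12.5498402600 − 6.4588944700 = 6.0909457900
Divide by 2^1 − 1 = 1.
Result: 6.0909457900
Correction |R − A(h/2)| = 1.840e-01; gap |A(h/2) − A(h)| = 1.840e-01.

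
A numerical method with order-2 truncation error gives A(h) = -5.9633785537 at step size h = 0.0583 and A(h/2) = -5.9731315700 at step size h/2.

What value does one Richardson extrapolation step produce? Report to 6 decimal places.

-5.976383

r = 2: numerator weight 4, denominator 3.
4*(-5.9731315700) − (-5.9633785537) = -17.9291477263
Divide by 2^2 − 1 = 3.
So the Richardson estimate is -5.9763825754.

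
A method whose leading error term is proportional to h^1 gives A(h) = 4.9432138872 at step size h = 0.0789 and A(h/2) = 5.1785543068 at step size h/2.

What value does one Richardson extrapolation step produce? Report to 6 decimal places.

With r = 1 the leading error scales as h^1, so the weight is 2^1 = 2.
Numerator 2 × A(h/2) − A(h) = 2 × 5.1785543068 − 4.9432138872 = 5.4138947264
Denominator 2 − 1 = 1.
Result: 5.4138947264
Shift from A(h/2): +0.2353404196.

5.413895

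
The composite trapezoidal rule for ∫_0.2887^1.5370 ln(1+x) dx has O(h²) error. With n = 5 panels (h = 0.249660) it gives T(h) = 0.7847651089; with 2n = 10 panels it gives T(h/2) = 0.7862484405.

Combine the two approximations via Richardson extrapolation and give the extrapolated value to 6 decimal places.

The method has order 2: 2^2 = 4.
Numerator 4 × A(h/2) − A(h) = 4 × 0.7862484405 − 0.7847651089 = 2.3602286531
Denominator 4 − 1 = 3.
Extrapolated: 2.3602286531 / 3 = 0.7867428844

0.786743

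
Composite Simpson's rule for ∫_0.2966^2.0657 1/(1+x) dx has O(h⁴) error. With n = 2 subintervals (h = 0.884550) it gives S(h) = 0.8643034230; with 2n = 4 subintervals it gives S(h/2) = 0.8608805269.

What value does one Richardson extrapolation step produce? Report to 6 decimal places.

The method has order 4: 2^4 = 16.
Weighted: 13.7740884304 − 0.8643034230 = 12.9097850074
Divide by 2^4 − 1 = 15.
12.9097850074 ÷ 15 = 0.8606523338

0.860652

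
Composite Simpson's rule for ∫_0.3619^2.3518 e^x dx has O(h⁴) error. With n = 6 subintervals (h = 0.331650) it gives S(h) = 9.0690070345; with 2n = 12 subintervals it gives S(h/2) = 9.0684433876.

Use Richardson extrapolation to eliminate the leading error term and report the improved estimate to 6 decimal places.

9.068406

With r = 4 the leading error scales as h^4, so the weight is 2^4 = 16.
Numerator 16*A(h/2) − A(h) = 16*9.0684433876 − 9.0690070345 = 136.0260871671
(16*9.0684433876 − 9.0690070345)/(16 − 1) = 9.0684058111
Correction |R − A(h/2)| = 3.758e-05; gap |A(h/2) − A(h)| = 5.636e-04.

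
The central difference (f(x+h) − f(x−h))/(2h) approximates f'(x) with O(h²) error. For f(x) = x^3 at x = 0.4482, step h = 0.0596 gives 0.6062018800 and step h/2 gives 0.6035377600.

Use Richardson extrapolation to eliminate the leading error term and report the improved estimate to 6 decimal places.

With r = 2 the leading error scales as h^2, so the weight is 2^2 = 4.
Weighted: 2.4141510400 − 0.6062018800 = 1.8079491600
R = 1.8079491600/3 = 0.6026497200

0.602650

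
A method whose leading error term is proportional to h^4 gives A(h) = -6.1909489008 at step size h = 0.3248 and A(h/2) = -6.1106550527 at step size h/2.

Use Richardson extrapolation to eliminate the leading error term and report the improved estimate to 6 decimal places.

-6.105302

r = 4: numerator weight 16, denominator 15.
Numerator 16*A(h/2) − A(h) = 16*(-6.1106550527) − (-6.1909489008) = -91.5795319424
Extrapolated: (-91.5795319424) / 15 = -6.1053021295
Gap between inputs: 8.029e-02; correction applied: +0.0053529232.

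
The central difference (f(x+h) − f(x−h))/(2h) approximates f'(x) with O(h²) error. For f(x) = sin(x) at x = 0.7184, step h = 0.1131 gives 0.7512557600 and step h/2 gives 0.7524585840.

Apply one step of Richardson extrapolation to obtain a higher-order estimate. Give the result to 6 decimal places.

Error is O(h^2); halving h shrinks it by 2^2 = 4.
Numerator 4×A(h/2) − A(h) = 4×0.7524585840 − 0.7512557600 = 2.2585785760
Denominator 4 − 1 = 3.
R = 2.2585785760/3 = 0.7528595253

0.752860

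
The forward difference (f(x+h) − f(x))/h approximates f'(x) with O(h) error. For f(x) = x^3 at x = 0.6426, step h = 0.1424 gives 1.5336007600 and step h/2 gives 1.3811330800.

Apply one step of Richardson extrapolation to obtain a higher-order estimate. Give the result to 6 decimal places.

1.228665

r = 1: numerator weight 2, denominator 1.
Numerator 2·A(h/2) − A(h) = 2·1.3811330800 − 1.5336007600 = 1.2286654000
Divide by 2^1 − 1 = 1.
So the Richardson estimate is 1.2286654000.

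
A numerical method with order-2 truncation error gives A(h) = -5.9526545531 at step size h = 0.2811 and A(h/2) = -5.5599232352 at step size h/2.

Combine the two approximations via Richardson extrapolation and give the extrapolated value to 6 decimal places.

r = 2: numerator weight 4, denominator 3.
Numerator 4·A(h/2) − A(h) = 4·(-5.5599232352) − (-5.9526545531) = -16.2870383877
Denominator 4 − 1 = 3.
Result: -5.4290127959

-5.429013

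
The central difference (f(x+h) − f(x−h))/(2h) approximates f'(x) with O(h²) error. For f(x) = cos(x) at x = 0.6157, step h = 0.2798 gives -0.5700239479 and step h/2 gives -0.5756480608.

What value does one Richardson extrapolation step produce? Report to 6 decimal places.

Method order is 2; weight 2^2 = 4.
Top: 4(-0.5756480608) − (-0.5700239479) = -1.7325682953
(4·(-0.5756480608) − (-0.5700239479))/(4 − 1) = -0.5775227651
Correction |R − A(h/2)| = 1.875e-03; gap |A(h/2) − A(h)| = 5.624e-03.

-0.577523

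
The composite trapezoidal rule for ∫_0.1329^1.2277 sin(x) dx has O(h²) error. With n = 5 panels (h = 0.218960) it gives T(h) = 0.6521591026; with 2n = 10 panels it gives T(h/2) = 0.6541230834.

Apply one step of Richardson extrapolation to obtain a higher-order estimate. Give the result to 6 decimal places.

Method order is 2; weight 2^2 = 4.
4×0.6541230834 − 0.6521591026 = 1.9643332310
Divide by 2^2 − 1 = 3.
1.9643332310 ÷ 3 = 0.6547777437

0.654778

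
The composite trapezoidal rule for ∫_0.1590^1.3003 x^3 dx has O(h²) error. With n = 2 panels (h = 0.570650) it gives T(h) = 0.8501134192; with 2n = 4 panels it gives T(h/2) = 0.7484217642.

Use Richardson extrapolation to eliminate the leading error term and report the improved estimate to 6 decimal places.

0.714525

Order 2 gives 2^r = 4 and 2^r − 1 = 3.
Top: 4(0.7484217642) − (0.8501134192) = 2.1435736376
R = 2.1435736376/3 = 0.7145245459
Correction |R − A(h/2)| = 3.390e-02; gap |A(h/2) − A(h)| = 1.017e-01.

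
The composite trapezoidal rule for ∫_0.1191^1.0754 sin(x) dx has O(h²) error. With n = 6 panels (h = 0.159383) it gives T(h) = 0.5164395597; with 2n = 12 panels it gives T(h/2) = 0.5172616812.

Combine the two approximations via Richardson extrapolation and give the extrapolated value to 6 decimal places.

r = 2, so 2^r = 4.
4*0.5172616812 = 2.0690467248; 2.0690467248 − 0.5164395597 = 1.5526071651
(4*0.5172616812 − 0.5164395597)/(4 − 1) = 0.5175357217

0.517536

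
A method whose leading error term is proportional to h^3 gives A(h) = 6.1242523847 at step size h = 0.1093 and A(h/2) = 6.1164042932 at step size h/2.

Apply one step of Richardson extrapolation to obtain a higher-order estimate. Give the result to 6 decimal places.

Leading term ∝ h^3; use weight 8 = 2^3.
Numerator 8×A(h/2) − A(h) = 8×6.1164042932 − 6.1242523847 = 42.8069819609
Denominator 8 − 1 = 7.
R = 42.8069819609/7 = 6.1152831373
Gap between inputs: 7.848e-03; correction applied: −0.0011211559.

6.115283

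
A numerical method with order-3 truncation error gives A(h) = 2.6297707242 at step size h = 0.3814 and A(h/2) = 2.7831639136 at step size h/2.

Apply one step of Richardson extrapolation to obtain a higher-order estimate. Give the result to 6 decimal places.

Method order is 3; weight 2^3 = 8.
8·2.7831639136 = 22.2653113088; 22.2653113088 − 2.6297707242 = 19.6355405846
Divide by 2^3 − 1 = 7.
So the Richardson estimate is 2.8050772264.
Gap between inputs: 1.534e-01; correction applied: +0.0219133128.

2.805077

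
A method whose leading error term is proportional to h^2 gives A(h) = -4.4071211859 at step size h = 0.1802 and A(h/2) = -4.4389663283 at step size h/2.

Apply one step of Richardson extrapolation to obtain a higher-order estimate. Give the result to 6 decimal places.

-4.449581

Method order is 2; weight 2^2 = 4.
4·(-4.4389663283) − (-4.4071211859) = -13.3487441273
(-13.3487441273) ÷ 3 = -4.4495813758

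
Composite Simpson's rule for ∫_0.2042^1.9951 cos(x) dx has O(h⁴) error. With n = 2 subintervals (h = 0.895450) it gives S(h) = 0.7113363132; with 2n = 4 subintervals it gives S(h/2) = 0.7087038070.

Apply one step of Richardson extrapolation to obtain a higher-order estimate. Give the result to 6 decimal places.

With r = 4 the leading error scales as h^4, so the weight is 2^4 = 16.
16 × 0.7087038070 = 11.3392609120; subtract 0.7113363132 → 10.6279245988
Denominator 16 − 1 = 15.
Result: 0.7085283066

0.708528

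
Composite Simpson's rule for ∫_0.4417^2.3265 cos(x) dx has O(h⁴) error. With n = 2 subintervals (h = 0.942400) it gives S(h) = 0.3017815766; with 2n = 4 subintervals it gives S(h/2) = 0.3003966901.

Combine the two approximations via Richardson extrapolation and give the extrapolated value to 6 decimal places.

0.300304

Method order is 4; weight 2^4 = 16.
A(h/2) − A(h) = 0.3003966901 − 0.3017815766 = -0.0013848865
Correction (A(h/2) − A(h))/(16 − 1) = (-0.0013848865)/15 = -0.0000923258
R = 0.3003966901 − 0.0000923258 = 0.3003043643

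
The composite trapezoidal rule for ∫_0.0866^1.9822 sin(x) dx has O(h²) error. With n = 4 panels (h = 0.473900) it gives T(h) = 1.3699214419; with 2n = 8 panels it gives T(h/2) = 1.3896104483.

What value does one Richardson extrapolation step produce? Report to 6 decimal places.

Order 2 gives 2^r = 4 and 2^r − 1 = 3.
Top: 4(1.3896104483) − (1.3699214419) = 4.1885203513
Divide by 2^2 − 1 = 3.
R = 4.1885203513/3 = 1.3961734504
Gap between inputs: 1.969e-02; correction applied: +0.0065630021.

1.396173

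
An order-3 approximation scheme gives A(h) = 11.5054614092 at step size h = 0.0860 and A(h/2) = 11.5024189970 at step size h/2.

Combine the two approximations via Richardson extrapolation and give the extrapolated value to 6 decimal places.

11.501984

With r = 3 the leading error scales as h^3, so the weight is 2^3 = 8.
2^3 × A(h/2) = 92.0193519760; minus A(h) gives 80.5138905668.
Extrapolated: 80.5138905668 / 7 = 11.5019843667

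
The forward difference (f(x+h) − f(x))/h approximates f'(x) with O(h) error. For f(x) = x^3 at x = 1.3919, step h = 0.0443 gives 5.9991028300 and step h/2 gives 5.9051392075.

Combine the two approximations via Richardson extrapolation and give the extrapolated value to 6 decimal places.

Method order is 1; weight 2^1 = 2.
Top: 2(5.9051392075) − (5.9991028300) = 5.8111755850
Extrapolated: 5.8111755850 / 1 = 5.8111755850

5.811176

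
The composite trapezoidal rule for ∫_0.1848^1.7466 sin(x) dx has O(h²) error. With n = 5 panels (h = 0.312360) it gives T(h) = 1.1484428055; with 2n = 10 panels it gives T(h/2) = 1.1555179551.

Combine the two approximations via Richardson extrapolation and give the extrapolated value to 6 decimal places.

1.157876

r = 2: numerator weight 4, denominator 3.
2^2*A(h/2) = 4.6220718204; minus A(h) gives 3.4736290149.
(4*1.1555179551 − 1.1484428055)/(4 − 1) = 1.1578763383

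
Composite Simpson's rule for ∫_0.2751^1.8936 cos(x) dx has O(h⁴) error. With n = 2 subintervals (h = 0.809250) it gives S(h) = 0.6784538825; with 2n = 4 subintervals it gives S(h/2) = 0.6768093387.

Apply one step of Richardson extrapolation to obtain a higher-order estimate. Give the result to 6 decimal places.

The method has order 4: 2^4 = 16.
A(h/2) − A(h) = 0.6768093387 − 0.6784538825 = -0.0016445438
Correction (A(h/2) − A(h))/(16 − 1) = (-0.0016445438)/15 = -0.0001096363
R = A(h/2) + (A(h/2) − A(h))/15 = 0.6768093387 − 0.0001096363 = 0.6766997024

0.676700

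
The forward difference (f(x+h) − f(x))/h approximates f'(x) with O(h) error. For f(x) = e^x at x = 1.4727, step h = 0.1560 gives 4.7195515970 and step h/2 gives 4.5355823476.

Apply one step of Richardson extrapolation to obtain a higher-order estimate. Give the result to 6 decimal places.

Method order is 1; weight 2^1 = 2.
Difference of the inputs: 4.5355823476 − 4.7195515970 = -0.1839692494
Divide by 2^1 − 1 = 1: (-0.1839692494)/1 = -0.1839692494
R = A(h/2) + (A(h/2) − A(h))/1 = 4.5355823476 − 0.1839692494 = 4.3516130982

4.351613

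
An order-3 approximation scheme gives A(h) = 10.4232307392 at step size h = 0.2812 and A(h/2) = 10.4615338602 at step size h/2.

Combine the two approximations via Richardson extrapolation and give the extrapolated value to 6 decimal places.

10.467006

Method order is 3; weight 2^3 = 8.
Weighted: 83.6922708816 − 10.4232307392 = 73.2690401424
R = 73.2690401424/7 = 10.4670057346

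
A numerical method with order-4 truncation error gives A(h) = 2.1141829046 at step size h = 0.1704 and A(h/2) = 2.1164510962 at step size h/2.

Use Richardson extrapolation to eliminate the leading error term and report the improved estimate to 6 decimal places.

2.116602

r = 4, so 2^r = 16.
A(h/2) − A(h) = 2.1164510962 − 2.1141829046 = 0.0022681916
Correction (A(h/2) − A(h))/(16 − 1) = 0.0022681916/15 = 0.0001512128
R = A(h/2) + (A(h/2) − A(h))/15 = 2.1164510962 + 0.0001512128 = 2.1166023090
Correction |R − A(h/2)| = 1.512e-04; gap |A(h/2) − A(h)| = 2.268e-03.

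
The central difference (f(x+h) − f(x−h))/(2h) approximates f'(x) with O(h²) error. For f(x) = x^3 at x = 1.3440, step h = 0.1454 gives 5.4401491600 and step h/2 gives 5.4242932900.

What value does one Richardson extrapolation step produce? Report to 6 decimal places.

5.419008

Error is O(h^2); halving h shrinks it by 2^2 = 4.
Top: 4(5.4242932900) − (5.4401491600) = 16.2570240000
Divide by 2^2 − 1 = 3.
(4 × 5.4242932900 − 5.4401491600)/(4 − 1) = 5.4190080000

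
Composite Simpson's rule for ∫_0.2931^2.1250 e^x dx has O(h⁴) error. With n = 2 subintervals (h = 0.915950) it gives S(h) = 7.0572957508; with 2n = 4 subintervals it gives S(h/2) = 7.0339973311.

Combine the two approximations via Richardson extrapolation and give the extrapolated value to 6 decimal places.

With r = 4 the leading error scales as h^4, so the weight is 2^4 = 16.
Top: 16(7.0339973311) − (7.0572957508) = 105.4866615468
Divide by 2^4 − 1 = 15.
105.4866615468 ÷ 15 = 7.0324441031

7.032444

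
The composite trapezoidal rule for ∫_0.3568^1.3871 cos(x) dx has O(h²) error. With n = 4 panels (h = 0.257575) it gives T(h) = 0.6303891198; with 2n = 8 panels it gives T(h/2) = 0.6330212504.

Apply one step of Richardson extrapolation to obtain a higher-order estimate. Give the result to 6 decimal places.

The method has order 2: 2^2 = 4.
4·0.6330212504 − 0.6303891198 = 1.9016958818
Denominator 4 − 1 = 3.
Extrapolated: 1.9016958818 / 3 = 0.6338986273
Correction |R − A(h/2)| = 8.774e-04; gap |A(h/2) − A(h)| = 2.632e-03.

0.633899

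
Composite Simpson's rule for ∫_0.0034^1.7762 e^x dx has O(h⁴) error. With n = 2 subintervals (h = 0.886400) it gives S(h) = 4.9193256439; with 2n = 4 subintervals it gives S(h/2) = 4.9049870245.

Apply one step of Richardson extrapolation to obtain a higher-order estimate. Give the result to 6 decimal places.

With r = 4 the leading error scales as h^4, so the weight is 2^4 = 16.
2^4×A(h/2) = 78.4797923920; minus A(h) gives 73.5604667481.
73.5604667481 ÷ 15 = 4.9040311165
Correction |R − A(h/2)| = 9.559e-04; gap |A(h/2) − A(h)| = 1.434e-02.

4.904031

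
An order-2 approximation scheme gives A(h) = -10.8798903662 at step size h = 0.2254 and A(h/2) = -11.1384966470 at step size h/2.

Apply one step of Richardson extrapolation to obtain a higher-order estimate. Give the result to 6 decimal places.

Error is O(h^2); halving h shrinks it by 2^2 = 4.
Numerator 4·A(h/2) − A(h) = 4·(-11.1384966470) − (-10.8798903662) = -33.6740962218
Denominator 4 − 1 = 3.
R = (-33.6740962218)/3 = -11.2246987406

-11.224699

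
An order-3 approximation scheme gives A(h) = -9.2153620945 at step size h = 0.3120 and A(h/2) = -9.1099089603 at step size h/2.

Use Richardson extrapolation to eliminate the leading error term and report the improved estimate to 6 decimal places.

Leading term ∝ h^3; use weight 8 = 2^3.
8*(-9.1099089603) = -72.8792716824; (-72.8792716824) − (-9.2153620945) = -63.6639095879
Denominator 8 − 1 = 7.
R = (-63.6639095879)/7 = -9.0948442268
Correction |R − A(h/2)| = 1.506e-02; gap |A(h/2) − A(h)| = 1.055e-01.

-9.094844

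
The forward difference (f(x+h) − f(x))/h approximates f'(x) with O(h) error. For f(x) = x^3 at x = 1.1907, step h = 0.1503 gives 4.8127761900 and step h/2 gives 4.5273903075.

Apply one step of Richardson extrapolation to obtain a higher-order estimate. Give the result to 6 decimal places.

4.242004

r = 1, so 2^r = 2.
Weighted: 9.0547806150 − 4.8127761900 = 4.2420044250
Denominator 2 − 1 = 1.
4.2420044250 ÷ 1 = 4.2420044250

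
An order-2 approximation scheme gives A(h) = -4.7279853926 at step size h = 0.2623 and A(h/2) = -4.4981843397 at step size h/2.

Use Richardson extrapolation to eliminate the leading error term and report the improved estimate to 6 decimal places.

-4.421584

The method has order 2: 2^2 = 4.
4 × (-4.4981843397) − (-4.7279853926) = -13.2647519662
(4 × (-4.4981843397) − (-4.7279853926))/(4 − 1) = -4.4215839887
Gap between inputs: 2.298e-01; correction applied: +0.0766003510.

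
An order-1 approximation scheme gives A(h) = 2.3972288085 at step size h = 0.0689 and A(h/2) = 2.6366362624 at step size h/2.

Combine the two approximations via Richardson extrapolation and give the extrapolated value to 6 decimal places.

r = 1, so 2^r = 2.
2 × 2.6366362624 = 5.2732725248; 5.2732725248 − 2.3972288085 = 2.8760437163
Denominator 2 − 1 = 1.
2.8760437163 ÷ 1 = 2.8760437163

2.876044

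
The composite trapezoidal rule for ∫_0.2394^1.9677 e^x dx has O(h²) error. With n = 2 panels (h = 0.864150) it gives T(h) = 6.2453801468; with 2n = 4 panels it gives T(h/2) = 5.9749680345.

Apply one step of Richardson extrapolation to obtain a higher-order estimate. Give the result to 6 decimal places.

The method has order 2: 2^2 = 4.
4×5.9749680345 = 23.8998721380; 23.8998721380 − 6.2453801468 = 17.6544919912
(4×5.9749680345 − 6.2453801468)/(4 − 1) = 5.8848306637
Correction |R − A(h/2)| = 9.014e-02; gap |A(h/2) − A(h)| = 2.704e-01.

5.884831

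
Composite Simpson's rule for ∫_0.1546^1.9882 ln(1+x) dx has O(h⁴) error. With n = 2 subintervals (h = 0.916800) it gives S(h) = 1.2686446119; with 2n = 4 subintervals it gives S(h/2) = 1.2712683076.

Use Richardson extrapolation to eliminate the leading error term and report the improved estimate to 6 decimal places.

Method order is 4; weight 2^4 = 16.
16 × 1.2712683076 = 20.3402929216; 20.3402929216 − 1.2686446119 = 19.0716483097
Divide by 2^4 − 1 = 15.
(16 × 1.2712683076 − 1.2686446119)/(16 − 1) = 1.2714432206

1.271443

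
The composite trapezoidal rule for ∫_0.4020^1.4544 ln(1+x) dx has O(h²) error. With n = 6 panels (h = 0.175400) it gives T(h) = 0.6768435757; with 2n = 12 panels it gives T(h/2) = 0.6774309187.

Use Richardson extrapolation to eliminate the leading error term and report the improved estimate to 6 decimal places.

0.677627

r = 2, so 2^r = 4.
2^2*A(h/2) = 2.7097236748; minus A(h) gives 2.0328800991.
2.0328800991 ÷ 3 = 0.6776266997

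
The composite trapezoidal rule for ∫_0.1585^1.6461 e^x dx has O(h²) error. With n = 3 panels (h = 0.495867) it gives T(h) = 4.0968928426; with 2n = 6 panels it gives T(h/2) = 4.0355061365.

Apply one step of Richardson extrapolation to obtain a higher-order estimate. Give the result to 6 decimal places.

4.015044

Leading term ∝ h^2; use weight 4 = 2^2.
Top: 4(4.0355061365) − (4.0968928426) = 12.0451317034
R = 12.0451317034/3 = 4.0150439011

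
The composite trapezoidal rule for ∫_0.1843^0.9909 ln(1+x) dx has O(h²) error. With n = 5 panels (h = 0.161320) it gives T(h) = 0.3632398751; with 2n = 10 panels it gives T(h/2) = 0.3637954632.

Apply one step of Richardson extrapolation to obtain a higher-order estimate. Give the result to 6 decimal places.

r = 2, so 2^r = 4.
Top: 4(0.3637954632) − (0.3632398751) = 1.0919419777
1.0919419777 ÷ 3 = 0.3639806592

0.363981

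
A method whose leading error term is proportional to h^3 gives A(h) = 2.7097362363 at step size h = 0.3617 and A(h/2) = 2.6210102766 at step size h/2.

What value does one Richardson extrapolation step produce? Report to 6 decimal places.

2.608335

Method order is 3; weight 2^3 = 8.
Weighted: 20.9680822128 − 2.7097362363 = 18.2583459765
Extrapolated: 18.2583459765 / 7 = 2.6083351395
Shift from A(h/2): −0.0126751371.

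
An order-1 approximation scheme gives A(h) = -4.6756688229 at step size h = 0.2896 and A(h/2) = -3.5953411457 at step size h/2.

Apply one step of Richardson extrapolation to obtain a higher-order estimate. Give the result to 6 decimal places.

r = 1, so 2^r = 2.
2 × (-3.5953411457) = -7.1906822914; subtract (-4.6756688229) → -2.5150134685
Divide by 2^1 − 1 = 1.
(2 × (-3.5953411457) − (-4.6756688229))/(2 − 1) = -2.5150134685
Gap between inputs: 1.080e+00; correction applied: +1.0803276772.

-2.515013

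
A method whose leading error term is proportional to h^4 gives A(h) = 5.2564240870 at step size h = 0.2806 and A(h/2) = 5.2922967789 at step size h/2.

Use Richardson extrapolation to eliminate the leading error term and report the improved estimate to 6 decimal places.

Leading term ∝ h^4; use weight 16 = 2^4.
Difference of the inputs: 5.2922967789 − 5.2564240870 = 0.0358726919
Divide by 2^4 − 1 = 15: 0.0358726919/15 = 0.0023915128
R = 5.2922967789 + 0.0023915128 = 5.2946882917
Correction |R − A(h/2)| = 2.392e-03; gap |A(h/2) − A(h)| = 3.587e-02.

5.294688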